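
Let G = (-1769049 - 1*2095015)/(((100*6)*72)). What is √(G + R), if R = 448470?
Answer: √907970622/45 ≈ 669.61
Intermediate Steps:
G = -60376/675 (G = (-1769049 - 2095015)/((600*72)) = -3864064/43200 = -3864064*1/43200 = -60376/675 ≈ -89.446)
√(G + R) = √(-60376/675 + 448470) = √(302656874/675) = √907970622/45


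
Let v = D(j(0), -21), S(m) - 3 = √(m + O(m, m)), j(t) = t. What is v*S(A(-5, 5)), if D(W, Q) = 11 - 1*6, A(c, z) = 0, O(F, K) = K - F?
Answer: 15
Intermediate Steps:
D(W, Q) = 5 (D(W, Q) = 11 - 6 = 5)
S(m) = 3 + √m (S(m) = 3 + √(m + (m - m)) = 3 + √(m + 0) = 3 + √m)
v = 5
v*S(A(-5, 5)) = 5*(3 + √0) = 5*(3 + 0) = 5*3 = 15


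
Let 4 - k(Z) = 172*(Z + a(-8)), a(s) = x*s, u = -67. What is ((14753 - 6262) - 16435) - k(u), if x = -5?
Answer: -12592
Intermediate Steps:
a(s) = -5*s
k(Z) = -6876 - 172*Z (k(Z) = 4 - 172*(Z - 5*(-8)) = 4 - 172*(Z + 40) = 4 - 172*(40 + Z) = 4 - (6880 + 172*Z) = 4 + (-6880 - 172*Z) = -6876 - 172*Z)
((14753 - 6262) - 16435) - k(u) = ((14753 - 6262) - 16435) - (-6876 - 172*(-67)) = (8491 - 16435) - (-6876 + 11524) = -7944 - 1*4648 = -7944 - 4648 = -12592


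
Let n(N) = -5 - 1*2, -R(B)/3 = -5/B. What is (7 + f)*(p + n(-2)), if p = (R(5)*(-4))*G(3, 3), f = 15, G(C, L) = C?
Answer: -946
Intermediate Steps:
R(B) = 15/B (R(B) = -(-15)/B = 15/B)
p = -36 (p = ((15/5)*(-4))*3 = ((15*(⅕))*(-4))*3 = (3*(-4))*3 = -12*3 = -36)
n(N) = -7 (n(N) = -5 - 2 = -7)
(7 + f)*(p + n(-2)) = (7 + 15)*(-36 - 7) = 22*(-43) = -946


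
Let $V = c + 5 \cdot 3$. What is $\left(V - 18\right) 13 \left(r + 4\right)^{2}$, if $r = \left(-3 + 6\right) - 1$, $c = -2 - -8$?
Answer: $1404$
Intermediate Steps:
$c = 6$ ($c = -2 + 8 = 6$)
$V = 21$ ($V = 6 + 5 \cdot 3 = 6 + 15 = 21$)
$r = 2$ ($r = 3 - 1 = 2$)
$\left(V - 18\right) 13 \left(r + 4\right)^{2} = \left(21 - 18\right) 13 \left(2 + 4\right)^{2} = \left(21 - 18\right) 13 \cdot 6^{2} = 3 \cdot 13 \cdot 36 = 39 \cdot 36 = 1404$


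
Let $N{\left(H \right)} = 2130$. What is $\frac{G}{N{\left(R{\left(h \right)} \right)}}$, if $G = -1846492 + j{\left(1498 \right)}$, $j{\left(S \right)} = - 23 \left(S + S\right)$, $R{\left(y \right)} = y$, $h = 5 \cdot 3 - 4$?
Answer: $- \frac{191540}{213} \approx -899.25$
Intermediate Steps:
$h = 11$ ($h = 15 - 4 = 11$)
$j{\left(S \right)} = - 46 S$ ($j{\left(S \right)} = - 23 \cdot 2 S = - 46 S$)
$G = -1915400$ ($G = -1846492 - 68908 = -1915400$)
$\frac{G}{N{\left(R{\left(h \right)} \right)}} = - \frac{1915400}{2130} = \left(-1915400\right) \frac{1}{2130} = - \frac{191540}{213}$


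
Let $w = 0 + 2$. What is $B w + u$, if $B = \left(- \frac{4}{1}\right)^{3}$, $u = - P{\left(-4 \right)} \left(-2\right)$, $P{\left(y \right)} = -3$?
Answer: $-134$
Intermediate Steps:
$w = 2$
$u = -6$ ($u = \left(-1\right) \left(-3\right) \left(-2\right) = 3 \left(-2\right) = -6$)
$B = -64$ ($B = \left(\left(-4\right) 1\right)^{3} = \left(-4\right)^{3} = -64$)
$B w + u = \left(-64\right) 2 - 6 = -128 - 6 = -134$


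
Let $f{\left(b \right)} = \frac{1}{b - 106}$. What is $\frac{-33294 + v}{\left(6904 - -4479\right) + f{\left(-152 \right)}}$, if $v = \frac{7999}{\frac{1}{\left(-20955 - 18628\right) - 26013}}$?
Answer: $- \frac{135381810084}{2936813} \approx -46098.0$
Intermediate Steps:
$f{\left(b \right)} = \frac{1}{-106 + b}$
$v = -524702404$ ($v = \frac{7999}{\frac{1}{-39583 - 26013}} = \frac{7999}{\frac{1}{-65596}} = \frac{7999}{- \frac{1}{65596}} = 7999 \left(-65596\right) = -524702404$)
$\frac{-33294 + v}{\left(6904 - -4479\right) + f{\left(-152 \right)}} = \frac{-33294 - 524702404}{\left(6904 - -4479\right) + \frac{1}{-106 - 152}} = - \frac{524735698}{\left(6904 + 4479\right) + \frac{1}{-258}} = - \frac{524735698}{11383 - \frac{1}{258}} = - \frac{524735698}{\frac{2936813}{258}} = \left(-524735698\right) \frac{258}{2936813} = - \frac{135381810084}{2936813}$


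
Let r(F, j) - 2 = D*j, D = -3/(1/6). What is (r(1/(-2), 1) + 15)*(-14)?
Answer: 14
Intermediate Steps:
D = -18 (D = -3/1/6 = -3*6 = -18)
r(F, j) = 2 - 18*j
(r(1/(-2), 1) + 15)*(-14) = ((2 - 18*1) + 15)*(-14) = ((2 - 18) + 15)*(-14) = (-16 + 15)*(-14) = -1*(-14) = 14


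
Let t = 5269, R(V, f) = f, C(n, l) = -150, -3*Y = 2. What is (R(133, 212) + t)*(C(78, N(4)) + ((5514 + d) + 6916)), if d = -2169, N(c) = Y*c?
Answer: 55418391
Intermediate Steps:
Y = -2/3 (Y = -1/3*2 = -2/3 ≈ -0.66667)
N(c) = -2*c/3
(R(133, 212) + t)*(C(78, N(4)) + ((5514 + d) + 6916)) = (212 + 5269)*(-150 + ((5514 - 2169) + 6916)) = 5481*(-150 + (3345 + 6916)) = 5481*(-150 + 10261) = 5481*10111 = 55418391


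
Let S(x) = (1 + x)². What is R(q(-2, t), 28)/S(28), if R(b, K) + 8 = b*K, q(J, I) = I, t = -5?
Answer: -148/841 ≈ -0.17598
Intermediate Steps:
R(b, K) = -8 + K*b (R(b, K) = -8 + b*K = -8 + K*b)
R(q(-2, t), 28)/S(28) = (-8 + 28*(-5))/((1 + 28)²) = (-8 - 140)/(29²) = -148/841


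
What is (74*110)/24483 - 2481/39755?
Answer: 262863377/973321665 ≈ 0.27007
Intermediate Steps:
(74*110)/24483 - 2481/39755 = 8140*(1/24483) - 2481*1/39755 = 8140/24483 - 2481/39755 = 262863377/973321665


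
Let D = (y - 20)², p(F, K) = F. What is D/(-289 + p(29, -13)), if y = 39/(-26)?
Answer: -1849/1040 ≈ -1.7779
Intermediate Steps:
y = -3/2 (y = 39*(-1/26) = -3/2 ≈ -1.5000)
D = 1849/4 (D = (-3/2 - 20)² = (-43/2)² = 1849/4 ≈ 462.25)
D/(-289 + p(29, -13)) = (1849/4)/(-289 + 29) = (1849/4)/(-260) = -1/260*1849/4 = -1849/1040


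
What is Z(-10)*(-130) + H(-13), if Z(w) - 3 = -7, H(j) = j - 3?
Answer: 504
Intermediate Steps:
H(j) = -3 + j
Z(w) = -4 (Z(w) = 3 - 7 = -4)
Z(-10)*(-130) + H(-13) = -4*(-130) + (-3 - 13) = 520 - 16 = 504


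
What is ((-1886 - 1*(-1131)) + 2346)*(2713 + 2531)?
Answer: 8343204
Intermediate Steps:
((-1886 - 1*(-1131)) + 2346)*(2713 + 2531) = ((-1886 + 1131) + 2346)*5244 = (-755 + 2346)*5244 = 1591*5244 = 8343204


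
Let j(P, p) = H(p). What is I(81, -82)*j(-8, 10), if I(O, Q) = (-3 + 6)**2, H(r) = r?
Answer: 90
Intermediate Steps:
j(P, p) = p
I(O, Q) = 9 (I(O, Q) = 3**2 = 9)
I(81, -82)*j(-8, 10) = 9*10 = 90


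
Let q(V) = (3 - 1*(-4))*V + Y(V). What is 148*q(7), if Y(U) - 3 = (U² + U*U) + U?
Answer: 23236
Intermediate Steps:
Y(U) = 3 + U + 2*U² (Y(U) = 3 + ((U² + U*U) + U) = 3 + ((U² + U²) + U) = 3 + (2*U² + U) = 3 + (U + 2*U²) = 3 + U + 2*U²)
q(V) = 3 + 2*V² + 8*V (q(V) = (3 - 1*(-4))*V + (3 + V + 2*V²) = (3 + 4)*V + (3 + V + 2*V²) = 7*V + (3 + V + 2*V²) = 3 + 2*V² + 8*V)
148*q(7) = 148*(3 + 2*7² + 8*7) = 148*(3 + 2*49 + 56) = 148*(3 + 98 + 56) = 148*157 = 23236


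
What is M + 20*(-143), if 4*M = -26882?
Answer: -19161/2 ≈ -9580.5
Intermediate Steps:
M = -13441/2 (M = (1/4)*(-26882) = -13441/2 ≈ -6720.5)
M + 20*(-143) = -13441/2 + 20*(-143) = -13441/2 - 2860 = -19161/2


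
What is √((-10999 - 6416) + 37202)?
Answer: √19787 ≈ 140.67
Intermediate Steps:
√((-10999 - 6416) + 37202) = √(-17415 + 37202) = √19787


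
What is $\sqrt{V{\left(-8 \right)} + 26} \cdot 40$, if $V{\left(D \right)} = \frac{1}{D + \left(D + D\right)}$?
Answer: $\frac{10 \sqrt{3738}}{3} \approx 203.8$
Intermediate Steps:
$V{\left(D \right)} = \frac{1}{3 D}$ ($V{\left(D \right)} = \frac{1}{D + 2 D} = \frac{1}{3 D}$)
$\sqrt{V{\left(-8 \right)} + 26} \cdot 40 = \sqrt{\frac{1}{3 \left(-8\right)} + 26} \cdot 40 = \sqrt{\frac{1}{3} \left(- \frac{1}{8}\right) + 26} \cdot 40 = \sqrt{- \frac{1}{24} + 26} \cdot 40 = \sqrt{\frac{623}{24}} \cdot 40 = \frac{\sqrt{3738}}{12} \cdot 40 = \frac{10 \sqrt{3738}}{3}$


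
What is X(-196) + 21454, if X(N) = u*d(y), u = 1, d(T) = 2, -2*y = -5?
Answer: 21456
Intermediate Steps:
y = 5/2 (y = -1/2*(-5) = 5/2 ≈ 2.5000)
X(N) = 2 (X(N) = 1*2 = 2)
X(-196) + 21454 = 2 + 21454 = 21456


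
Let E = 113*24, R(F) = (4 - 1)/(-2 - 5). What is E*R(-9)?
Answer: -8136/7 ≈ -1162.3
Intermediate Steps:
R(F) = -3/7 (R(F) = 3/(-7) = 3*(-⅐) = -3/7)
E = 2712
E*R(-9) = 2712*(-3/7) = -8136/7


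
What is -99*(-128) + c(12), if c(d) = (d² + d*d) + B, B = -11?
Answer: 12949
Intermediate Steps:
c(d) = -11 + 2*d² (c(d) = (d² + d*d) - 11 = (d² + d²) - 11 = 2*d² - 11 = -11 + 2*d²)
-99*(-128) + c(12) = -99*(-128) + (-11 + 2*12²) = 12672 + (-11 + 2*144) = 12672 + (-11 + 288) = 12672 + 277 = 12949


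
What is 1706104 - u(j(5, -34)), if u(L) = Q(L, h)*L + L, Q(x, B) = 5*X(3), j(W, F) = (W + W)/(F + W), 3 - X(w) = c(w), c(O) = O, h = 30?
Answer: 49477026/29 ≈ 1.7061e+6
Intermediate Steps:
X(w) = 3 - w
j(W, F) = 2*W/(F + W) (j(W, F) = (2*W)/(F + W) = 2*W/(F + W))
Q(x, B) = 0 (Q(x, B) = 5*(3 - 1*3) = 5*(3 - 3) = 5*0 = 0)
u(L) = L (u(L) = 0*L + L = 0 + L = L)
1706104 - u(j(5, -34)) = 1706104 - 2*5/(-34 + 5) = 1706104 - 2*5/(-29) = 1706104 - 2*5*(-1)/29 = 1706104 - 1*(-10/29) = 1706104 + 10/29 = 49477026/29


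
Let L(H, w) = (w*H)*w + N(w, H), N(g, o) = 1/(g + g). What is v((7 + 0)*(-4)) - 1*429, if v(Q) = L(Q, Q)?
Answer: -1253337/56 ≈ -22381.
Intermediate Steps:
N(g, o) = 1/(2*g)
L(H, w) = 1/(2*w) + H*w² (L(H, w) = (w*H)*w + 1/(2*w) = (H*w)*w + 1/(2*w) = H*w² + 1/(2*w) = 1/(2*w) + H*w²)
v(Q) = (½ + Q⁴)/Q (v(Q) = (½ + Q*Q³)/Q = (½ + Q⁴)/Q)
v((7 + 0)*(-4)) - 1*429 = (½ + ((7 + 0)*(-4))⁴)/(((7 + 0)*(-4))) - 1*429 = (½ + (7*(-4))⁴)/((7*(-4))) - 429 = (½ + (-28)⁴)/(-28) - 429 = -(½ + 614656)/28 - 429 = -1/28*1229313/2 - 429 = -1229313/56 - 429 = -1253337/56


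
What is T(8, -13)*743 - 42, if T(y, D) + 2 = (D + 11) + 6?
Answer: 1444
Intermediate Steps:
T(y, D) = 15 + D (T(y, D) = -2 + ((D + 11) + 6) = -2 + ((11 + D) + 6) = -2 + (17 + D) = 15 + D)
T(8, -13)*743 - 42 = (15 - 13)*743 - 42 = 2*743 - 42 = 1486 - 42 = 1444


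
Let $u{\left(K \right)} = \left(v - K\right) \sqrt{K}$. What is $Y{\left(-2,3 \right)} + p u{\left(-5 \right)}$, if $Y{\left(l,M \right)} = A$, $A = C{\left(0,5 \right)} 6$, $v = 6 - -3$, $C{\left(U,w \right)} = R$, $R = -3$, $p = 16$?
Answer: $-18 + 224 i \sqrt{5} \approx -18.0 + 500.88 i$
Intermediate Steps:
$C{\left(U,w \right)} = -3$
$v = 9$ ($v = 6 + 3 = 9$)
$A = -18$ ($A = \left(-3\right) 6 = -18$)
$Y{\left(l,M \right)} = -18$
$u{\left(K \right)} = \sqrt{K} \left(9 - K\right)$ ($u{\left(K \right)} = \left(9 - K\right) \sqrt{K} = \sqrt{K} \left(9 - K\right)$)
$Y{\left(-2,3 \right)} + p u{\left(-5 \right)} = -18 + 16 \sqrt{-5} \left(9 - -5\right) = -18 + 16 i \sqrt{5} \left(9 + 5\right) = -18 + 16 i \sqrt{5} \cdot 14 = -18 + 16 \cdot 14 i \sqrt{5} = -18 + 224 i \sqrt{5}$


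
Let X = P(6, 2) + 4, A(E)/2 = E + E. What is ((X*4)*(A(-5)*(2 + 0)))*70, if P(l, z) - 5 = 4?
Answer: -145600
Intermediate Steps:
P(l, z) = 9 (P(l, z) = 5 + 4 = 9)
A(E) = 4*E (A(E) = 2*(E + E) = 2*(2*E) = 4*E)
X = 13 (X = 9 + 4 = 13)
((X*4)*(A(-5)*(2 + 0)))*70 = ((13*4)*((4*(-5))*(2 + 0)))*70 = (52*(-20*2))*70 = (52*(-40))*70 = -2080*70 = -145600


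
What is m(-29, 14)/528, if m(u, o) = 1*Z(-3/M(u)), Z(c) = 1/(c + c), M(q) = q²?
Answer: -841/3168 ≈ -0.26547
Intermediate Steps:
Z(c) = 1/(2*c)
m(u, o) = -u²/6 (m(u, o) = 1*(1/(2*((-3/u²)))) = 1*((-u²/3)/2) = 1*(-u²/6) = -u²/6)
m(-29, 14)/528 = -⅙*(-29)²/528 = -⅙*841*(1/528) = -841/6*1/528 = -841/3168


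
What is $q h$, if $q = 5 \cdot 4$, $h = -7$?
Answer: $-140$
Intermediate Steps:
$q = 20$
$q h = 20 \left(-7\right) = -140$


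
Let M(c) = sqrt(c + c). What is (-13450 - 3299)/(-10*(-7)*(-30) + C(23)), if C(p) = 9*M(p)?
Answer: 1954050/244793 + 16749*sqrt(46)/489586 ≈ 8.2145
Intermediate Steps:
M(c) = sqrt(2)*sqrt(c) (M(c) = sqrt(2*c) = sqrt(2)*sqrt(c))
C(p) = 9*sqrt(2)*sqrt(p) (C(p) = 9*(sqrt(2)*sqrt(p)) = 9*sqrt(2)*sqrt(p))
(-13450 - 3299)/(-10*(-7)*(-30) + C(23)) = (-13450 - 3299)/(-10*(-7)*(-30) + 9*sqrt(2)*sqrt(23)) = -16749/(70*(-30) + 9*sqrt(46)) = -16749/(-2100 + 9*sqrt(46))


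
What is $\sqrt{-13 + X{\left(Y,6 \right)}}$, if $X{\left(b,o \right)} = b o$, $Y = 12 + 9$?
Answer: $\sqrt{113} \approx 10.63$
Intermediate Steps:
$Y = 21$
$\sqrt{-13 + X{\left(Y,6 \right)}} = \sqrt{-13 + 21 \cdot 6} = \sqrt{-13 + 126} = \sqrt{113}$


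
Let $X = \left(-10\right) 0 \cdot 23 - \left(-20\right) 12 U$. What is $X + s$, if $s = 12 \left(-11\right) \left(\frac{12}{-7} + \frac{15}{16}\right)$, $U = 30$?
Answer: $\frac{204471}{28} \approx 7302.5$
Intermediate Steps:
$s = \frac{2871}{28}$ ($s = - 132 \left(12 \left(- \frac{1}{7}\right) + 15 \cdot \frac{1}{16}\right) = - 132 \left(- \frac{12}{7} + \frac{15}{16}\right) = \left(-132\right) \left(- \frac{87}{112}\right) = \frac{2871}{28} \approx 102.54$)
$X = 7200$ ($X = \left(-10\right) 0 \cdot 23 - \left(-20\right) 12 \cdot 30 = 0 \cdot 23 - \left(-240\right) 30 = 0 - -7200 = 0 + 7200 = 7200$)
$X + s = 7200 + \frac{2871}{28} = \frac{204471}{28}$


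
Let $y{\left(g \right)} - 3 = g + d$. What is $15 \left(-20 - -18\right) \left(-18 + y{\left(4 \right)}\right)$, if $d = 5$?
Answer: $180$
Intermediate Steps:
$y{\left(g \right)} = 8 + g$ ($y{\left(g \right)} = 3 + \left(g + 5\right) = 3 + \left(5 + g\right) = 8 + g$)
$15 \left(-20 - -18\right) \left(-18 + y{\left(4 \right)}\right) = 15 \left(-20 - -18\right) \left(-18 + \left(8 + 4\right)\right) = 15 \left(-20 + 18\right) \left(-18 + 12\right) = 15 \left(-2\right) \left(-6\right) = \left(-30\right) \left(-6\right) = 180$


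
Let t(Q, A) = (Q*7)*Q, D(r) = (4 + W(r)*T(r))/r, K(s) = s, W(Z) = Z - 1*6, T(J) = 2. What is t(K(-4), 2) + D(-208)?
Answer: 2965/26 ≈ 114.04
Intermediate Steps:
W(Z) = -6 + Z (W(Z) = Z - 6 = -6 + Z)
D(r) = (-8 + 2*r)/r (D(r) = (4 + (-6 + r)*2)/r = (4 + (-12 + 2*r))/r = (-8 + 2*r)/r)
t(Q, A) = 7*Q² (t(Q, A) = (7*Q)*Q = 7*Q²)
t(K(-4), 2) + D(-208) = 7*(-4)² + (2 - 8/(-208)) = 7*16 + (2 - 8*(-1/208)) = 112 + (2 + 1/26) = 112 + 53/26 = 2965/26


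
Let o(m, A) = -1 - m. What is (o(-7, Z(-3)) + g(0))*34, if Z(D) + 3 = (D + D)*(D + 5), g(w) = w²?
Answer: 204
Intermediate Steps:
Z(D) = -3 + 2*D*(5 + D) (Z(D) = -3 + (D + D)*(D + 5) = -3 + (2*D)*(5 + D) = -3 + 2*D*(5 + D))
(o(-7, Z(-3)) + g(0))*34 = ((-1 - 1*(-7)) + 0²)*34 = ((-1 + 7) + 0)*34 = (6 + 0)*34 = 6*34 = 204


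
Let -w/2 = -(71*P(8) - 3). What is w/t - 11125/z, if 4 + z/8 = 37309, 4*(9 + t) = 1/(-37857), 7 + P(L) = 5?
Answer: 2618113646635/81345969864 ≈ 32.185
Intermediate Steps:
P(L) = -2 (P(L) = -7 + 5 = -2)
t = -1362853/151428 (t = -9 + (1/4)/(-37857) = -9 + (1/4)*(-1/37857) = -9 - 1/151428 = -1362853/151428 ≈ -9.0000)
w = -290 (w = -(-2)*(71*(-2) - 3) = -(-2)*(-142 - 3) = -(-2)*(-145) = -2*145 = -290)
z = 298440 (z = -32 + 8*37309 = -32 + 298472 = 298440)
w/t - 11125/z = -290/(-1362853/151428) - 11125/298440 = -290*(-151428/1362853) - 11125*1/298440 = 43914120/1362853 - 2225/59688 = 2618113646635/81345969864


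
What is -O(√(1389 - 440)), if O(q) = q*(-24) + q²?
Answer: -949 + 24*√949 ≈ -209.66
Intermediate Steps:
O(q) = q² - 24*q (O(q) = -24*q + q² = q² - 24*q)
-O(√(1389 - 440)) = -√(1389 - 440)*(-24 + √(1389 - 440)) = -√949*(-24 + √949)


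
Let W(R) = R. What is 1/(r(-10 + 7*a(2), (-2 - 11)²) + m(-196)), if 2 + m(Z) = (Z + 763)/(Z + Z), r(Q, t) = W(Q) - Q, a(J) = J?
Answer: -56/193 ≈ -0.29016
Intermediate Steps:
r(Q, t) = 0 (r(Q, t) = Q - Q = 0)
m(Z) = -2 + (763 + Z)/(2*Z) (m(Z) = -2 + (Z + 763)/(Z + Z) = -2 + (763 + Z)/((2*Z)) = -2 + (763 + Z)*(1/(2*Z)) = -2 + (763 + Z)/(2*Z))
1/(r(-10 + 7*a(2), (-2 - 11)²) + m(-196)) = 1/(0 + (½)*(763 - 3*(-196))/(-196)) = 1/(0 + (½)*(-1/196)*(763 + 588)) = 1/(0 + (½)*(-1/196)*1351) = 1/(0 - 193/56) = 1/(-193/56) = -56/193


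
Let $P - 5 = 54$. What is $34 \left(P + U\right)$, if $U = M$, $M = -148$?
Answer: $-3026$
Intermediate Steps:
$P = 59$ ($P = 5 + 54 = 59$)
$U = -148$
$34 \left(P + U\right) = 34 \left(59 - 148\right) = 34 \left(-89\right) = -3026$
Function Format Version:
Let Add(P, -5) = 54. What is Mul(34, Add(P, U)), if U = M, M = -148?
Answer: -3026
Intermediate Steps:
P = 59 (P = Add(5, 54) = 59)
U = -148
Mul(34, Add(P, U)) = Mul(34, Add(59, -148)) = Mul(34, -89) = -3026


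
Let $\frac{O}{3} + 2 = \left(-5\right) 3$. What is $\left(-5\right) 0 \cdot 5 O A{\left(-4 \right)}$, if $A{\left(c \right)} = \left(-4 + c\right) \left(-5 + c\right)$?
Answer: $0$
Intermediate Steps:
$O = -51$ ($O = -6 + 3 \left(\left(-5\right) 3\right) = -6 + 3 \left(-15\right) = -6 - 45 = -51$)
$A{\left(c \right)} = \left(-5 + c\right) \left(-4 + c\right)$
$\left(-5\right) 0 \cdot 5 O A{\left(-4 \right)} = \left(-5\right) 0 \cdot 5 \left(-51\right) \left(20 + \left(-4\right)^{2} - -36\right) = 0 \cdot 5 \left(-51\right) \left(20 + 16 + 36\right) = 0 \left(-51\right) 72 = 0 \cdot 72 = 0$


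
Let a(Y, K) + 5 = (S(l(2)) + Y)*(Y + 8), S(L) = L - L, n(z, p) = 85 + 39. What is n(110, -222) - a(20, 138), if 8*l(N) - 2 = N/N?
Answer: -431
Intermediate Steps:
l(N) = 3/8 (l(N) = ¼ + (N/N)/8 = ¼ + (⅛)*1 = ¼ + ⅛ = 3/8)
n(z, p) = 124
S(L) = 0
a(Y, K) = -5 + Y*(8 + Y) (a(Y, K) = -5 + (0 + Y)*(Y + 8) = -5 + Y*(8 + Y))
n(110, -222) - a(20, 138) = 124 - (-5 + 20² + 8*20) = 124 - (-5 + 400 + 160) = 124 - 1*555 = 124 - 555 = -431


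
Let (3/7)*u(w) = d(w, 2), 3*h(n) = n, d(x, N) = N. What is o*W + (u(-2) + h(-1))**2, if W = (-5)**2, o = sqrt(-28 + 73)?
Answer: 169/9 + 75*sqrt(5) ≈ 186.48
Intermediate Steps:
o = 3*sqrt(5) (o = sqrt(45) = 3*sqrt(5) ≈ 6.7082)
h(n) = n/3
W = 25
u(w) = 14/3 (u(w) = (7/3)*2 = 14/3)
o*W + (u(-2) + h(-1))**2 = (3*sqrt(5))*25 + (14/3 + (1/3)*(-1))**2 = 75*sqrt(5) + (14/3 - 1/3)**2 = 75*sqrt(5) + (13/3)**2 = 75*sqrt(5) + 169/9 = 169/9 + 75*sqrt(5)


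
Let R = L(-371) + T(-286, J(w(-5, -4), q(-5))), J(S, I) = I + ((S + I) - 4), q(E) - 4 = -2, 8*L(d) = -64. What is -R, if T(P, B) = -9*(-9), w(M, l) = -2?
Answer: -73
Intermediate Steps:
L(d) = -8 (L(d) = (⅛)*(-64) = -8)
q(E) = 2 (q(E) = 4 - 2 = 2)
J(S, I) = -4 + S + 2*I (J(S, I) = I + ((I + S) - 4) = I + (-4 + I + S) = -4 + S + 2*I)
T(P, B) = 81
R = 73 (R = -8 + 81 = 73)
-R = -1*73 = -73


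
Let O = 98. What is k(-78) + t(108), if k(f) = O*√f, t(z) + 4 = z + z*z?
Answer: 11768 + 98*I*√78 ≈ 11768.0 + 865.51*I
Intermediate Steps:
t(z) = -4 + z + z² (t(z) = -4 + (z + z*z) = -4 + (z + z²) = -4 + z + z²)
k(f) = 98*√f
k(-78) + t(108) = 98*√(-78) + (-4 + 108 + 108²) = 98*(I*√78) + (-4 + 108 + 11664) = 98*I*√78 + 11768 = 11768 + 98*I*√78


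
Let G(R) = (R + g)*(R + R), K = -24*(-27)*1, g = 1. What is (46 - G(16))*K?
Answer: -322704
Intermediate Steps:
K = 648 (K = 648*1 = 648)
G(R) = 2*R*(1 + R) (G(R) = (R + 1)*(R + R) = (1 + R)*(2*R) = 2*R*(1 + R))
(46 - G(16))*K = (46 - 2*16*(1 + 16))*648 = (46 - 2*16*17)*648 = (46 - 1*544)*648 = (46 - 544)*648 = -498*648 = -322704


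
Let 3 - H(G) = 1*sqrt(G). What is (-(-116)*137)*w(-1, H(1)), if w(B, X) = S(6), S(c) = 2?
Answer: 31784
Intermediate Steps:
H(G) = 3 - sqrt(G)
w(B, X) = 2
(-(-116)*137)*w(-1, H(1)) = -(-116)*137*2 = -116*(-137)*2 = 15892*2 = 31784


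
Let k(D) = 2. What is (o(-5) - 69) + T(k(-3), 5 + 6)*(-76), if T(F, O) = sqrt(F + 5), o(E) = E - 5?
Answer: -79 - 76*sqrt(7) ≈ -280.08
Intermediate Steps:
o(E) = -5 + E
T(F, O) = sqrt(5 + F)
(o(-5) - 69) + T(k(-3), 5 + 6)*(-76) = ((-5 - 5) - 69) + sqrt(5 + 2)*(-76) = (-10 - 69) + sqrt(7)*(-76) = -79 - 76*sqrt(7)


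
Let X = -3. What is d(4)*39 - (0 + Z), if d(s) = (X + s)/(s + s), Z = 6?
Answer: -9/8 ≈ -1.1250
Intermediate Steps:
d(s) = (-3 + s)/(2*s) (d(s) = (-3 + s)/(s + s) = (-3 + s)/((2*s)) = (-3 + s)*(1/(2*s)) = (-3 + s)/(2*s))
d(4)*39 - (0 + Z) = ((½)*(-3 + 4)/4)*39 - (0 + 6) = ((½)*(¼)*1)*39 - 1*6 = (⅛)*39 - 6 = 39/8 - 6 = -9/8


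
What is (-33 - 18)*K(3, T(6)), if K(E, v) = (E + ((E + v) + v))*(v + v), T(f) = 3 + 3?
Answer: -11016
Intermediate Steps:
T(f) = 6
K(E, v) = 2*v*(2*E + 2*v) (K(E, v) = (E + (E + 2*v))*(2*v) = (2*E + 2*v)*(2*v) = 2*v*(2*E + 2*v))
(-33 - 18)*K(3, T(6)) = (-33 - 18)*(4*6*(3 + 6)) = -204*6*9 = -51*216 = -11016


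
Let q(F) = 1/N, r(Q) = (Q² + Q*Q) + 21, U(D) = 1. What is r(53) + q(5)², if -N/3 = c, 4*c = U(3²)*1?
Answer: 50767/9 ≈ 5640.8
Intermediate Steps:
r(Q) = 21 + 2*Q² (r(Q) = (Q² + Q²) + 21 = 2*Q² + 21 = 21 + 2*Q²)
c = ¼ (c = (1*1)/4 = (¼)*1 = ¼ ≈ 0.25000)
N = -¾ (N = -3*¼ = -¾ ≈ -0.75000)
q(F) = -4/3 (q(F) = 1/(-¾) = -4/3)
r(53) + q(5)² = (21 + 2*53²) + (-4/3)² = (21 + 2*2809) + 16/9 = (21 + 5618) + 16/9 = 5639 + 16/9 = 50767/9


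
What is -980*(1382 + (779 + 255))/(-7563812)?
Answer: 591920/1890953 ≈ 0.31303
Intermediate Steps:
-980*(1382 + (779 + 255))/(-7563812) = -980*(1382 + 1034)*(-1/7563812) = -980*2416*(-1/7563812) = -2367680*(-1/7563812) = 591920/1890953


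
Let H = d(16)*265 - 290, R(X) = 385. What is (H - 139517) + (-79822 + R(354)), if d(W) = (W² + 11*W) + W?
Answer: -100524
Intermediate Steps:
d(W) = W² + 12*W
H = 118430 (H = (16*(12 + 16))*265 - 290 = (16*28)*265 - 290 = 448*265 - 290 = 118720 - 290 = 118430)
(H - 139517) + (-79822 + R(354)) = (118430 - 139517) + (-79822 + 385) = -21087 - 79437 = -100524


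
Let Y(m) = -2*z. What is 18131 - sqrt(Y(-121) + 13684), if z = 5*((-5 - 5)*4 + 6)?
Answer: 18131 - 2*sqrt(3506) ≈ 18013.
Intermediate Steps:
z = -170 (z = 5*(-10*4 + 6) = 5*(-40 + 6) = 5*(-34) = -170)
Y(m) = 340 (Y(m) = -2*(-170) = 340)
18131 - sqrt(Y(-121) + 13684) = 18131 - sqrt(340 + 13684) = 18131 - sqrt(14024) = 18131 - 2*sqrt(3506)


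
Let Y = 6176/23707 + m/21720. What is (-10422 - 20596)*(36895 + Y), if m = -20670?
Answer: -9821059472419949/8581934 ≈ -1.1444e+9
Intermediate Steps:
Y = -11862699/17163868 (Y = 6176/23707 - 20670/21720 = 6176*(1/23707) - 20670*1/21720 = 6176/23707 - 689/724 = -11862699/17163868 ≈ -0.69114)
(-10422 - 20596)*(36895 + Y) = (-10422 - 20596)*(36895 - 11862699/17163868) = -31018*633249047161/17163868 = -9821059472419949/8581934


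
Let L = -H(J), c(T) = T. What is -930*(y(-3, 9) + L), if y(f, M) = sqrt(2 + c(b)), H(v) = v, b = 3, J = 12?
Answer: 11160 - 930*sqrt(5) ≈ 9080.5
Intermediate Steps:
L = -12 (L = -1*12 = -12)
y(f, M) = sqrt(5) (y(f, M) = sqrt(2 + 3) = sqrt(5))
-930*(y(-3, 9) + L) = -930*(sqrt(5) - 12) = -930*(-12 + sqrt(5)) = 11160 - 930*sqrt(5)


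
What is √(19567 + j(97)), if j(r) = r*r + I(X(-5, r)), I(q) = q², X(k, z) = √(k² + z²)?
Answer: √38410 ≈ 195.98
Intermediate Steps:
j(r) = 25 + 2*r² (j(r) = r*r + (√((-5)² + r²))² = r² + (√(25 + r²))² = r² + (25 + r²) = 25 + 2*r²)
√(19567 + j(97)) = √(19567 + (25 + 2*97²)) = √(19567 + (25 + 2*9409)) = √(19567 + (25 + 18818)) = √(19567 + 18843) = √38410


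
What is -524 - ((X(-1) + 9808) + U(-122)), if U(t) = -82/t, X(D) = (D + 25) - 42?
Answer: -629195/61 ≈ -10315.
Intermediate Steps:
X(D) = -17 + D (X(D) = (25 + D) - 42 = -17 + D)
-524 - ((X(-1) + 9808) + U(-122)) = -524 - (((-17 - 1) + 9808) - 82/(-122)) = -524 - ((-18 + 9808) - 82*(-1/122)) = -524 - (9790 + 41/61) = -524 - 1*597231/61 = -524 - 597231/61 = -629195/61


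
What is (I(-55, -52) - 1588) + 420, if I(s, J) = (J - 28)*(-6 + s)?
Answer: 3712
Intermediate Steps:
I(s, J) = (-28 + J)*(-6 + s)
(I(-55, -52) - 1588) + 420 = ((168 - 28*(-55) - 6*(-52) - 52*(-55)) - 1588) + 420 = ((168 + 1540 + 312 + 2860) - 1588) + 420 = (4880 - 1588) + 420 = 3292 + 420 = 3712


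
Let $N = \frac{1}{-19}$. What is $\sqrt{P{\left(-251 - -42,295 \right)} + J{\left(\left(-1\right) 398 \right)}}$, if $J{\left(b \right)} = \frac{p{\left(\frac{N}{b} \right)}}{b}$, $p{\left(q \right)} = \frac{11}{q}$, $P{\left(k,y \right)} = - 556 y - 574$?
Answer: $i \sqrt{164803} \approx 405.96 i$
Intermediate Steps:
$N = - \frac{1}{19} \approx -0.052632$
$P{\left(k,y \right)} = -574 - 556 y$
$J{\left(b \right)} = -209$ ($J{\left(b \right)} = \frac{11 \frac{1}{\left(- \frac{1}{19}\right) \frac{1}{b}}}{b} = \frac{11 \left(- 19 b\right)}{b} = \frac{\left(-209\right) b}{b} = -209$)
$\sqrt{P{\left(-251 - -42,295 \right)} + J{\left(\left(-1\right) 398 \right)}} = \sqrt{\left(-574 - 164020\right) - 209} = \sqrt{-164594 - 209} = \sqrt{-164803} = i \sqrt{164803}$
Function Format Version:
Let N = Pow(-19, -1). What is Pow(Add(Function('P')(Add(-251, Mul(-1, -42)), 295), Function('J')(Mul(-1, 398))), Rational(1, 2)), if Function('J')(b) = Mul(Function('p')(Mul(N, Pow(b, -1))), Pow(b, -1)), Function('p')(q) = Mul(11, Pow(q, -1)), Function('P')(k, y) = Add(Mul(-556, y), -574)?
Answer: Mul(I, Pow(164803, Rational(1, 2))) ≈ Mul(405.96, I)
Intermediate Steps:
N = Rational(-1, 19) ≈ -0.052632
Function('P')(k, y) = Add(-574, Mul(-556, y))
Function('J')(b) = -209 (Function('J')(b) = Mul(Mul(11, Pow(Mul(Rational(-1, 19), Pow(b, -1)), -1)), Pow(b, -1)) = Mul(Mul(11, Mul(-19, b)), Pow(b, -1)) = Mul(Mul(-209, b), Pow(b, -1)) = -209)
Pow(Add(Function('P')(Add(-251, Mul(-1, -42)), 295), Function('J')(Mul(-1, 398))), Rational(1, 2)) = Pow(Add(Add(-574, Mul(-556, 295)), -209), Rational(1, 2)) = Pow(Add(Add(-574, -164020), -209), Rational(1, 2)) = Pow(Add(-164594, -209), Rational(1, 2)) = Pow(-164803, Rational(1, 2)) = Mul(I, Pow(164803, Rational(1, 2)))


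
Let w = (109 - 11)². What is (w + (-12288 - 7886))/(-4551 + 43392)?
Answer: -10570/38841 ≈ -0.27214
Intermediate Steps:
w = 9604 (w = 98² = 9604)
(w + (-12288 - 7886))/(-4551 + 43392) = (9604 + (-12288 - 7886))/(-4551 + 43392) = (9604 - 20174)/38841 = -10570*1/38841 = -10570/38841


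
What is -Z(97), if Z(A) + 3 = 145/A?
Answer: 146/97 ≈ 1.5052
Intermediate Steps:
Z(A) = -3 + 145/A
-Z(97) = -(-3 + 145/97) = -1*(-146/97) = 146/97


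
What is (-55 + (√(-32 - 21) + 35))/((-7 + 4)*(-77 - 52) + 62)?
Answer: -20/449 + I*√53/449 ≈ -0.044543 + 0.016214*I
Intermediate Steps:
(-55 + (√(-32 - 21) + 35))/((-7 + 4)*(-77 - 52) + 62) = (-55 + (√(-53) + 35))/(-3*(-129) + 62) = (-55 + (I*√53 + 35))/(387 + 62) = (-55 + (35 + I*√53))/449 = (-20 + I*√53)/449 = -20/449 + I*√53/449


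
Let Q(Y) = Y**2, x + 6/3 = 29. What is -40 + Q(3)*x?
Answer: 203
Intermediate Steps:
x = 27 (x = -2 + 29 = 27)
-40 + Q(3)*x = -40 + 3**2*27 = -40 + 9*27 = -40 + 243 = 203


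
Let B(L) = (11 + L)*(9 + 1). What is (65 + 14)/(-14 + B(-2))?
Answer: 79/76 ≈ 1.0395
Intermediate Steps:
B(L) = 110 + 10*L (B(L) = (11 + L)*10 = 110 + 10*L)
(65 + 14)/(-14 + B(-2)) = (65 + 14)/(-14 + (110 + 10*(-2))) = 79/(-14 + (110 - 20)) = 79/(-14 + 90) = 79/76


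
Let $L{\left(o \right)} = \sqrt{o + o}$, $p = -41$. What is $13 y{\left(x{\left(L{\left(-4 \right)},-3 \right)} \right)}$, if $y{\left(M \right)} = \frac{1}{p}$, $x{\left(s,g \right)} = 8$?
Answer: $- \frac{13}{41} \approx -0.31707$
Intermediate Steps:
$L{\left(o \right)} = \sqrt{2} \sqrt{o}$ ($L{\left(o \right)} = \sqrt{2 o} = \sqrt{2} \sqrt{o}$)
$y{\left(M \right)} = - \frac{1}{41}$ ($y{\left(M \right)} = \frac{1}{-41} = - \frac{1}{41}$)
$13 y{\left(x{\left(L{\left(-4 \right)},-3 \right)} \right)} = 13 \left(- \frac{1}{41}\right) = - \frac{13}{41}$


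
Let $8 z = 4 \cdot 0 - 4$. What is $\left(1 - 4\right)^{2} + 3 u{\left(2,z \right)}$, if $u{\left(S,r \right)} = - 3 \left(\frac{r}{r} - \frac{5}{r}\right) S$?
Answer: $-189$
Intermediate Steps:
$z = - \frac{1}{2}$ ($z = \frac{4 \cdot 0 - 4}{8} = \frac{0 - 4}{8} = \frac{1}{8} \left(-4\right) = - \frac{1}{2} \approx -0.5$)
$u{\left(S,r \right)} = S \left(-3 + \frac{15}{r}\right)$ ($u{\left(S,r \right)} = - 3 \left(1 - \frac{5}{r}\right) S = \left(-3 + \frac{15}{r}\right) S = S \left(-3 + \frac{15}{r}\right)$)
$\left(1 - 4\right)^{2} + 3 u{\left(2,z \right)} = \left(1 - 4\right)^{2} + 3 \cdot 3 \cdot 2 \frac{1}{- \frac{1}{2}} \left(5 - - \frac{1}{2}\right) = \left(-3\right)^{2} + 3 \cdot 3 \cdot 2 \left(-2\right) \left(5 + \frac{1}{2}\right) = 9 + 3 \cdot 3 \cdot 2 \left(-2\right) \frac{11}{2} = 9 + 3 \left(-66\right) = 9 - 198 = -189$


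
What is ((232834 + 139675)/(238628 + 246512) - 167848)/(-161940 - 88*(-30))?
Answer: 81429406211/77282802000 ≈ 1.0537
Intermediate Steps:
((232834 + 139675)/(238628 + 246512) - 167848)/(-161940 - 88*(-30)) = (372509/485140 - 167848)/(-161940 - 44*(-60)) = (372509*(1/485140) - 167848)/(-161940 + 2640) = (372509/485140 - 167848)/(-159300) = -81429406211/485140*(-1/159300) = 81429406211/77282802000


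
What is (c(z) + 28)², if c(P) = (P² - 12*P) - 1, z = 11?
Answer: 256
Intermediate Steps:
c(P) = -1 + P² - 12*P
(c(z) + 28)² = ((-1 + 11² - 12*11) + 28)² = ((-1 + 121 - 132) + 28)² = (-12 + 28)² = 16² = 256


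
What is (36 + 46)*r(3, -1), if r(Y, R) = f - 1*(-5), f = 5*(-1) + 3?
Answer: 246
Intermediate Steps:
f = -2 (f = -5 + 3 = -2)
r(Y, R) = 3 (r(Y, R) = -2 - 1*(-5) = -2 + 5 = 3)
(36 + 46)*r(3, -1) = (36 + 46)*3 = 82*3 = 246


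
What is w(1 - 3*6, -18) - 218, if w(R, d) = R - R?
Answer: -218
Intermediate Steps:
w(R, d) = 0
w(1 - 3*6, -18) - 218 = 0 - 218 = -218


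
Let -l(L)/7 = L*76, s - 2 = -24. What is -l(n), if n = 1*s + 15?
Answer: -3724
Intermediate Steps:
s = -22 (s = 2 - 24 = -22)
n = -7 (n = 1*(-22) + 15 = -22 + 15 = -7)
l(L) = -532*L (l(L) = -7*L*76 = -532*L)
-l(n) = -(-532)*(-7) = -1*3724 = -3724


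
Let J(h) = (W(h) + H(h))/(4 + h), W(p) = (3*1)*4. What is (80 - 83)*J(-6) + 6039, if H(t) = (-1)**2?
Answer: 12117/2 ≈ 6058.5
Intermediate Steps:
W(p) = 12 (W(p) = 3*4 = 12)
H(t) = 1
J(h) = 13/(4 + h) (J(h) = (12 + 1)/(4 + h) = 13/(4 + h))
(80 - 83)*J(-6) + 6039 = (80 - 83)*(13/(4 - 6)) + 6039 = -39/(-2) + 6039 = -39*(-1)/2 + 6039 = -3*(-13/2) + 6039 = 39/2 + 6039 = 12117/2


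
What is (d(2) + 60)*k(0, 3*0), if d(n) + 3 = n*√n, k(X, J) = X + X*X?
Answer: 0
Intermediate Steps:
k(X, J) = X + X²
d(n) = -3 + n^(3/2) (d(n) = -3 + n*√n = -3 + n^(3/2))
(d(2) + 60)*k(0, 3*0) = ((-3 + 2^(3/2)) + 60)*(0*(1 + 0)) = ((-3 + 2*√2) + 60)*(0*1) = (57 + 2*√2)*0 = 0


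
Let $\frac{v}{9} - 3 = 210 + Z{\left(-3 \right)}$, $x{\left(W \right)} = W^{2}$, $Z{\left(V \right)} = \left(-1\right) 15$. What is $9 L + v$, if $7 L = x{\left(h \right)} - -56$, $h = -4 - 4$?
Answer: $\frac{13554}{7} \approx 1936.3$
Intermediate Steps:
$h = -8$
$Z{\left(V \right)} = -15$
$L = \frac{120}{7}$ ($L = \frac{\left(-8\right)^{2} - -56}{7} = \frac{64 + 56}{7} = \frac{1}{7} \cdot 120 = \frac{120}{7} \approx 17.143$)
$v = 1782$ ($v = 27 + 9 \left(210 - 15\right) = 27 + 9 \cdot 195 = 27 + 1755 = 1782$)
$9 L + v = 9 \cdot \frac{120}{7} + 1782 = \frac{1080}{7} + 1782 = \frac{13554}{7}$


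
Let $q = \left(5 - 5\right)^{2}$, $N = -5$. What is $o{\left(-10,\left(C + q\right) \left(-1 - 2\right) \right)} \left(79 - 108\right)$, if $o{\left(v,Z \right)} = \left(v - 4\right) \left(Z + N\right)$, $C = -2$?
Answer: $406$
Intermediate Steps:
$q = 0$ ($q = 0^{2} = 0$)
$o{\left(v,Z \right)} = \left(-5 + Z\right) \left(-4 + v\right)$ ($o{\left(v,Z \right)} = \left(v - 4\right) \left(Z - 5\right) = \left(-4 + v\right) \left(-5 + Z\right) = \left(-5 + Z\right) \left(-4 + v\right)$)
$o{\left(-10,\left(C + q\right) \left(-1 - 2\right) \right)} \left(79 - 108\right) = \left(20 - -50 - 4 \left(-2 + 0\right) \left(-1 - 2\right) + \left(-2 + 0\right) \left(-1 - 2\right) \left(-10\right)\right) \left(79 - 108\right) = \left(20 + 50 - 4 \left(\left(-2\right) \left(-3\right)\right) + \left(-2\right) \left(-3\right) \left(-10\right)\right) \left(-29\right) = \left(20 + 50 - 24 + 6 \left(-10\right)\right) \left(-29\right) = \left(20 + 50 - 24 - 60\right) \left(-29\right) = \left(-14\right) \left(-29\right) = 406$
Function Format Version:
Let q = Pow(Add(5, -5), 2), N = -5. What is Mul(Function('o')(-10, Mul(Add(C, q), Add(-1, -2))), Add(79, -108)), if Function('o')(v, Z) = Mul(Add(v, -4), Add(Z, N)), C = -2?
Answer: 406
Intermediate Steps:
q = 0 (q = Pow(0, 2) = 0)
Function('o')(v, Z) = Mul(Add(-5, Z), Add(-4, v)) (Function('o')(v, Z) = Mul(Add(v, -4), Add(Z, -5)) = Mul(Add(-4, v), Add(-5, Z)) = Mul(Add(-5, Z), Add(-4, v)))
Mul(Function('o')(-10, Mul(Add(C, q), Add(-1, -2))), Add(79, -108)) = Mul(Add(20, Mul(-5, -10), Mul(-4, Mul(Add(-2, 0), Add(-1, -2))), Mul(Mul(Add(-2, 0), Add(-1, -2)), -10)), Add(79, -108)) = Mul(Add(20, 50, Mul(-4, Mul(-2, -3)), Mul(Mul(-2, -3), -10)), -29) = Mul(Add(20, 50, Mul(-4, 6), Mul(6, -10)), -29) = Mul(Add(20, 50, -24, -60), -29) = Mul(-14, -29) = 406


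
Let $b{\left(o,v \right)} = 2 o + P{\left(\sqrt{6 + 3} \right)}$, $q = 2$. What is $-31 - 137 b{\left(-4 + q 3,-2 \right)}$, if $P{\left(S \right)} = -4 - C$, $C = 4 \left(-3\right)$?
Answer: $-1675$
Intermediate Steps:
$C = -12$
$P{\left(S \right)} = 8$ ($P{\left(S \right)} = -4 - -12 = -4 + 12 = 8$)
$b{\left(o,v \right)} = 8 + 2 o$ ($b{\left(o,v \right)} = 2 o + 8 = 8 + 2 o$)
$-31 - 137 b{\left(-4 + q 3,-2 \right)} = -31 - 137 \left(8 + 2 \left(-4 + 2 \cdot 3\right)\right) = -31 - 137 \left(8 + 2 \left(-4 + 6\right)\right) = -31 - 137 \left(8 + 2 \cdot 2\right) = -31 - 137 \left(8 + 4\right) = -31 - 1644 = -1675$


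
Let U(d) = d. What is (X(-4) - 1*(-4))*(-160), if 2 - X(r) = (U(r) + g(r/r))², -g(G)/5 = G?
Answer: 12000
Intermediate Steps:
g(G) = -5*G
X(r) = 2 - (-5 + r)² (X(r) = 2 - (r - 5*r/r)² = 2 - (r - 5*1)² = 2 - (r - 5)² = 2 - (-5 + r)²)
(X(-4) - 1*(-4))*(-160) = ((2 - (-5 - 4)²) - 1*(-4))*(-160) = ((2 - 1*(-9)²) + 4)*(-160) = ((2 - 1*81) + 4)*(-160) = ((2 - 81) + 4)*(-160) = (-79 + 4)*(-160) = -75*(-160) = 12000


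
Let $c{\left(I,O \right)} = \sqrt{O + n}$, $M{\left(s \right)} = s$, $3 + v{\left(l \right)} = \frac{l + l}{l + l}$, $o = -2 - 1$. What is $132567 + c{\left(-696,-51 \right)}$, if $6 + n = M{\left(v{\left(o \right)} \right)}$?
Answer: $132567 + i \sqrt{59} \approx 1.3257 \cdot 10^{5} + 7.6811 i$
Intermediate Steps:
$o = -3$
$v{\left(l \right)} = -2$ ($v{\left(l \right)} = -3 + \frac{l + l}{l + l} = -3 + \frac{2 l}{2 l} = -3 + 2 l \frac{1}{2 l} = -3 + 1 = -2$)
$n = -8$ ($n = -6 - 2 = -8$)
$c{\left(I,O \right)} = \sqrt{-8 + O}$ ($c{\left(I,O \right)} = \sqrt{O - 8} = \sqrt{-8 + O}$)
$132567 + c{\left(-696,-51 \right)} = 132567 + \sqrt{-8 - 51} = 132567 + \sqrt{-59} = 132567 + i \sqrt{59}$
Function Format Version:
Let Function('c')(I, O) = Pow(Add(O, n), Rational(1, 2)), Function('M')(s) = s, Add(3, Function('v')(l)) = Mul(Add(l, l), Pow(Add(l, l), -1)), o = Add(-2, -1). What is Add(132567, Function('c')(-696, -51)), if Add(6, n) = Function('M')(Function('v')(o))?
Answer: Add(132567, Mul(I, Pow(59, Rational(1, 2)))) ≈ Add(1.3257e+5, Mul(7.6811, I))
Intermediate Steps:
o = -3
Function('v')(l) = -2 (Function('v')(l) = Add(-3, Mul(Add(l, l), Pow(Add(l, l), -1))) = Add(-3, Mul(Mul(2, l), Pow(Mul(2, l), -1))) = Add(-3, Mul(Mul(2, l), Mul(Rational(1, 2), Pow(l, -1)))) = Add(-3, 1) = -2)
n = -8 (n = Add(-6, -2) = -8)
Function('c')(I, O) = Pow(Add(-8, O), Rational(1, 2)) (Function('c')(I, O) = Pow(Add(O, -8), Rational(1, 2)) = Pow(Add(-8, O), Rational(1, 2)))
Add(132567, Function('c')(-696, -51)) = Add(132567, Pow(Add(-8, -51), Rational(1, 2))) = Add(132567, Pow(-59, Rational(1, 2))) = Add(132567, Mul(I, Pow(59, Rational(1, 2))))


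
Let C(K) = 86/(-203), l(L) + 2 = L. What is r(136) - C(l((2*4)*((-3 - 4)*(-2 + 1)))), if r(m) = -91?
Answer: -18387/203 ≈ -90.576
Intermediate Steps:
l(L) = -2 + L
C(K) = -86/203 (C(K) = 86*(-1/203) = -86/203)
r(136) - C(l((2*4)*((-3 - 4)*(-2 + 1)))) = -91 - 1*(-86/203) = -91 + 86/203 = -18387/203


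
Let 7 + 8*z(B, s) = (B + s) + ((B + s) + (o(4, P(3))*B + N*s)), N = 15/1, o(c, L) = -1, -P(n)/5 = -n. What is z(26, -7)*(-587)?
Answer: 14675/2 ≈ 7337.5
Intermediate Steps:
P(n) = 5*n (P(n) = -(-5)*n = 5*n)
N = 15 (N = 15*1 = 15)
z(B, s) = -7/8 + B/8 + 17*s/8 (z(B, s) = -7/8 + ((B + s) + ((B + s) + (-B + 15*s)))/8 = -7/8 + ((B + s) + 16*s)/8 = -7/8 + (B + 17*s)/8 = -7/8 + (B/8 + 17*s/8) = -7/8 + B/8 + 17*s/8)
z(26, -7)*(-587) = (-7/8 + (1/8)*26 + (17/8)*(-7))*(-587) = (-7/8 + 13/4 - 119/8)*(-587) = -25/2*(-587) = 14675/2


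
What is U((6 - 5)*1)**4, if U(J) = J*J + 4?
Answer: 625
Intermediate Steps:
U(J) = 4 + J**2 (U(J) = J**2 + 4 = 4 + J**2)
U((6 - 5)*1)**4 = (4 + ((6 - 5)*1)**2)**4 = (4 + (1*1)**2)**4 = (4 + 1**2)**4 = (4 + 1)**4 = 5**4 = 625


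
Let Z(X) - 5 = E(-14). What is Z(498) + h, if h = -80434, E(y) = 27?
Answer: -80402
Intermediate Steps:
Z(X) = 32 (Z(X) = 5 + 27 = 32)
Z(498) + h = 32 - 80434 = -80402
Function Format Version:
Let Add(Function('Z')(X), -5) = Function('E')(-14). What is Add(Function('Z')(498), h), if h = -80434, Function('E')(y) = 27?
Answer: -80402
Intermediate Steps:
Function('Z')(X) = 32 (Function('Z')(X) = Add(5, 27) = 32)
Add(Function('Z')(498), h) = Add(32, -80434) = -80402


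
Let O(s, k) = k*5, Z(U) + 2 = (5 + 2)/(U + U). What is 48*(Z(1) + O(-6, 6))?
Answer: 1512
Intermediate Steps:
Z(U) = -2 + 7/(2*U) (Z(U) = -2 + (5 + 2)/(U + U) = -2 + 7/((2*U)) = -2 + 7*(1/(2*U)) = -2 + 7/(2*U))
O(s, k) = 5*k
48*(Z(1) + O(-6, 6)) = 48*((-2 + (7/2)/1) + 5*6) = 48*((-2 + (7/2)*1) + 30) = 48*((-2 + 7/2) + 30) = 48*(3/2 + 30) = 48*(63/2) = 1512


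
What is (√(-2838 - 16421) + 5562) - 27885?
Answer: -22323 + I*√19259 ≈ -22323.0 + 138.78*I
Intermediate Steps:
(√(-2838 - 16421) + 5562) - 27885 = (√(-19259) + 5562) - 27885 = (I*√19259 + 5562) - 27885 = (5562 + I*√19259) - 27885 = -22323 + I*√19259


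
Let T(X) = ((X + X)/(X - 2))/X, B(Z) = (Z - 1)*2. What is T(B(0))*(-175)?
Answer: 175/2 ≈ 87.500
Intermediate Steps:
B(Z) = -2 + 2*Z (B(Z) = (-1 + Z)*2 = -2 + 2*Z)
T(X) = 2/(-2 + X) (T(X) = ((2*X)/(-2 + X))/X = (2*X/(-2 + X))/X = 2/(-2 + X))
T(B(0))*(-175) = (2/(-2 + (-2 + 2*0)))*(-175) = (2/(-2 + (-2 + 0)))*(-175) = (2/(-2 - 2))*(-175) = (2/(-4))*(-175) = (2*(-¼))*(-175) = -½*(-175) = 175/2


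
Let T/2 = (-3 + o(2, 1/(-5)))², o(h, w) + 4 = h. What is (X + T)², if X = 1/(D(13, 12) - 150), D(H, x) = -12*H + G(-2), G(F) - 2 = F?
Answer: 234059401/93636 ≈ 2499.7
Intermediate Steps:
o(h, w) = -4 + h
G(F) = 2 + F
D(H, x) = -12*H (D(H, x) = -12*H + (2 - 2) = -12*H + 0 = -12*H)
T = 50 (T = 2*(-3 + (-4 + 2))² = 2*(-3 - 2)² = 2*(-5)² = 2*25 = 50)
X = -1/306 (X = 1/(-12*13 - 150) = 1/(-156 - 150) = 1/(-306) = -1/306 ≈ -0.0032680)
(X + T)² = (-1/306 + 50)² = (15299/306)² = 234059401/93636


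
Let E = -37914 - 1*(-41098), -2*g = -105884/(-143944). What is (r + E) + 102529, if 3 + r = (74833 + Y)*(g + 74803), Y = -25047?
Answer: 134020124835245/35986 ≈ 3.7242e+9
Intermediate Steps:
g = -26471/71972 (g = -(-52942)/(-143944) = -(-52942)*(-1)/143944 = -½*26471/35986 = -26471/71972 ≈ -0.36780)
E = 3184 (E = -37914 + 41098 = 3184)
r = 134016320647227/35986 (r = -3 + (74833 - 25047)*(-26471/71972 + 74803) = -3 + 49786*(5383695045/71972) = -3 + 134016320755185/35986 = 134016320647227/35986 ≈ 3.7241e+9)
(r + E) + 102529 = (134016320647227/35986 + 3184) + 102529 = 134016435226651/35986 + 102529 = 134020124835245/35986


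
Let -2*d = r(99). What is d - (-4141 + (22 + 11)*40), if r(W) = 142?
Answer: 2750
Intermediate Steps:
d = -71 (d = -1/2*142 = -71)
d - (-4141 + (22 + 11)*40) = -71 - (-4141 + (22 + 11)*40) = -71 - (-4141 + 33*40) = -71 - (-4141 + 1320) = -71 - 1*(-2821) = -71 + 2821 = 2750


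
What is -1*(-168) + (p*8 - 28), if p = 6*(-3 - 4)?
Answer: -196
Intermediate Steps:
p = -42 (p = 6*(-7) = -42)
-1*(-168) + (p*8 - 28) = -1*(-168) + (-42*8 - 28) = 168 + (-336 - 28) = 168 - 364 = -196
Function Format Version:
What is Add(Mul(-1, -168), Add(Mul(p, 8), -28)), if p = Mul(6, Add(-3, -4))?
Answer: -196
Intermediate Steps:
p = -42 (p = Mul(6, -7) = -42)
Add(Mul(-1, -168), Add(Mul(p, 8), -28)) = Add(Mul(-1, -168), Add(Mul(-42, 8), -28)) = Add(168, Add(-336, -28)) = Add(168, -364) = -196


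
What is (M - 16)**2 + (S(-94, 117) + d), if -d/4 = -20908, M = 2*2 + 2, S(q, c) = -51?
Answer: 83681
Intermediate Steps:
M = 6 (M = 4 + 2 = 6)
d = 83632 (d = -4*(-20908) = 83632)
(M - 16)**2 + (S(-94, 117) + d) = (6 - 16)**2 + (-51 + 83632) = (-10)**2 + 83581 = 100 + 83581 = 83681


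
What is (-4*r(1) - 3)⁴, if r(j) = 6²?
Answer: 466948881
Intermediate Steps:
r(j) = 36
(-4*r(1) - 3)⁴ = (-4*36 - 3)⁴ = (-144 - 3)⁴ = (-147)⁴ = 466948881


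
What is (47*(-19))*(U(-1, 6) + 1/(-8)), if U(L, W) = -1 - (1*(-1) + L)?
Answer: -6251/8 ≈ -781.38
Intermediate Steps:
U(L, W) = -L (U(L, W) = -1 - (-1 + L) = -1 + (1 - L) = -L)
(47*(-19))*(U(-1, 6) + 1/(-8)) = (47*(-19))*(-1*(-1) + 1/(-8)) = -893*(1 - 1/8) = -893*7/8 = -6251/8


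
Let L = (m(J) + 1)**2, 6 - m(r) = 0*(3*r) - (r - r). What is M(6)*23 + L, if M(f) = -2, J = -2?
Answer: 3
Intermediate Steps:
m(r) = 6 (m(r) = 6 - (0*(3*r) - (r - r)) = 6 - (0 - 1*0) = 6 - (0 + 0) = 6 - 1*0 = 6 + 0 = 6)
L = 49 (L = (6 + 1)**2 = 7**2 = 49)
M(6)*23 + L = -2*23 + 49 = -46 + 49 = 3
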